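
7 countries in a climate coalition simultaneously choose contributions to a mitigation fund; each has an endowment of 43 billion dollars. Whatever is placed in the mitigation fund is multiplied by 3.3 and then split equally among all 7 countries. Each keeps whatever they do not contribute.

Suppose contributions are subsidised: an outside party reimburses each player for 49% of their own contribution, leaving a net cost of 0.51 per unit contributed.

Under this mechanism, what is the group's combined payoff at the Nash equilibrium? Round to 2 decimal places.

The effective private return is (3.3/7) / 0.51 = 0.9244, which is still under 1, so the mechanism doesn't change anyone's dominant strategy: zero contribution.
At the Nash equilibrium no one contributes; group total payoff = 7 × 43 = 301.

301.00 billion dollars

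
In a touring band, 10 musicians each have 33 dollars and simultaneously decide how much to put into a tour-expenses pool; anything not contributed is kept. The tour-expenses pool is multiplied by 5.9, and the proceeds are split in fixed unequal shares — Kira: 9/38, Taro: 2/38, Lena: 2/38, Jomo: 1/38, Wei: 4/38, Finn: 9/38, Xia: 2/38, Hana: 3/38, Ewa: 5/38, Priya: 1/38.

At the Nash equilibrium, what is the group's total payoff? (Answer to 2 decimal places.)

Player j's private return per contributed unit is 5.9 × (j's share). Contributing is weakly dominant for j when that share is at least 1/5.9 = 0.1695, and contributing 0 is dominant otherwise.
Kira and Finn are above the threshold, contributing 33 each; the remaining 8 contribute 0. Total contributed: 66.
The tour-expenses pool pays out 5.9 × 66 = 389.40 in total (split across the unequal shares, but the aggregate is all that matters for the group sum).
The 8 free-riders keep 33 each, adding 264. Group total = 264 + 389.40 = 653.40.

653.40 dollars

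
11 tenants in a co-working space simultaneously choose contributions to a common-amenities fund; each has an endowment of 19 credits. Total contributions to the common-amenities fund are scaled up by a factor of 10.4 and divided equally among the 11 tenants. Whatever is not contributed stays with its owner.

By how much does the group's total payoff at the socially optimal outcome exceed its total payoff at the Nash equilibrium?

1964.60 credits

Each contributed unit returns 10.4/11 = 0.9455 to its contributor — below 1 — so contributing 0 is dominant for every player. At the Nash equilibrium everyone keeps their 19, and the group total is 11 × 19 = 209.
Each contributed unit returns 10.400 to the group as a whole (0.9455 to each of 11 players), which exceeds 1, so the social optimum is full contribution: group total = 10.400 × 209 = 2173.60.
Efficiency loss = 2173.60 − 209 = 1964.60.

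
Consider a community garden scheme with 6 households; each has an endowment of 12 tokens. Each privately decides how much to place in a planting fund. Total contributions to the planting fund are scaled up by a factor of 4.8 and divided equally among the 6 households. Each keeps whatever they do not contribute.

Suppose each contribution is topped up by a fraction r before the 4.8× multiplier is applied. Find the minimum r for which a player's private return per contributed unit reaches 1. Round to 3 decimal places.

0.250

With matching at rate r, one contributed unit becomes (1 + r) in the planting fund and returns 4.8 × (1 + r) / 6 to the contributor.
Setting this equal to 1: 1 + r = 6/4.8 = 1.2500.
So the minimum matching rate is r = 1.2500 − 1 = 0.250.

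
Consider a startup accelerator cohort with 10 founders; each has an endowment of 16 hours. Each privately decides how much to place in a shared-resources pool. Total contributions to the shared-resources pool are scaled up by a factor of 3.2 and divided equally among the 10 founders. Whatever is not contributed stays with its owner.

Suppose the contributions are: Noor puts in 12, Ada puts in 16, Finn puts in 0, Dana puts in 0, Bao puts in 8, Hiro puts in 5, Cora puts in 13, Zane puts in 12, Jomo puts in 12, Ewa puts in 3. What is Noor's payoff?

29.92 hours

Total contributed: 12 + 16 + 0 + 0 + 8 + 5 + 13 + 12 + 12 + 3 = 81.
Each receives 3.2 × 81 / 10 = 25.92 from the shared-resources pool.
Noor keeps 16 − 12 = 4, so Noor's payoff is 4 + 25.92 = 29.92.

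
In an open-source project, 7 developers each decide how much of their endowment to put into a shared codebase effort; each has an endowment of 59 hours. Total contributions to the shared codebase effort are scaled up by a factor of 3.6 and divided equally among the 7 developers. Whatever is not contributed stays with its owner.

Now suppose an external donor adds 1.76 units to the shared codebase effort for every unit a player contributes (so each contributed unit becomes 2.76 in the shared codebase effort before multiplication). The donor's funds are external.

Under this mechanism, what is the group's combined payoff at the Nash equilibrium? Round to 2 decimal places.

4103.57 hours

The effective private return per unit is now 3.6 × 2.76 / 7 = 1.4194 > 1, so every player's dominant strategy flips to full contribution.
At the Nash equilibrium everyone contributes 59. Group total payoff = 3.6 × 2.76 × 413 = 4103.57.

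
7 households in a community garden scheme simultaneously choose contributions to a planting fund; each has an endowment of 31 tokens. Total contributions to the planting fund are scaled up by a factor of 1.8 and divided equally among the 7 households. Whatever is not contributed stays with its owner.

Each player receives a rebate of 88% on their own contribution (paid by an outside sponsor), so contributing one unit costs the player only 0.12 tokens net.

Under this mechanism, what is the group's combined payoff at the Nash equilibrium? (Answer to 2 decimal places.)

The effective private return per unit is now (1.8/7) / 0.12 = 2.1429 > 1, so every player's dominant strategy flips to full contribution.
At the Nash equilibrium everyone contributes 31. Group total payoff = 7 × (31 × 0.88 + 1.8 × 31) = 581.56.

581.56 tokens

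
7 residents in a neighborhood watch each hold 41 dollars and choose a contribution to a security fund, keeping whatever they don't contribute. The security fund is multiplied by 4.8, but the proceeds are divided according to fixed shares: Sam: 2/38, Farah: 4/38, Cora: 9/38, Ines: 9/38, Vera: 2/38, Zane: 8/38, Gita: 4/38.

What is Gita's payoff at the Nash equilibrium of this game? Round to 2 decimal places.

A player with share s gets back 4.8·s per unit contributed, so full contribution is dominant for anyone with s > 1/4.8 = 0.2083 and zero contribution is dominant for anyone below.
Cora, Ines and Zane clear that bar, contributing 41 each; the remaining 4 contribute 0. Total contributed: 123.
Gita keeps 41 and receives 4.8 × 123 × 4/38 = 62.15 from the security fund, for a payoff of 103.15.

103.15 dollars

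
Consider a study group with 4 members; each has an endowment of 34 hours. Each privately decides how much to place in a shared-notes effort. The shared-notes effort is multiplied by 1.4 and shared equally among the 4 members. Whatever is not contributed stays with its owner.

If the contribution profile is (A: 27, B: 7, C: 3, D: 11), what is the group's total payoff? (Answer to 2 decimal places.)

Total contributed: 27 + 7 + 3 + 11 = 48; total kept: 4 × 34 − 48 = 88.
The shared-notes effort pays out 1.4 × 48 = 67.20 in aggregate.
Group total = 88 + 67.20 = 155.20.

155.20 hours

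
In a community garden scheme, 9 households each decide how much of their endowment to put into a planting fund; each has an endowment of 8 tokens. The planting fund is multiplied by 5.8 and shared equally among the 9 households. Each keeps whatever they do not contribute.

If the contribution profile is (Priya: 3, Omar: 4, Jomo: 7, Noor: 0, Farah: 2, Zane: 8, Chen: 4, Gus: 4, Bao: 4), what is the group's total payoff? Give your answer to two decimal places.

Total contributed: 3 + 4 + 7 + 0 + 2 + 8 + 4 + 4 + 4 = 36; total kept: 9 × 8 − 36 = 36.
The planting fund pays out 5.8 × 36 = 208.80 in aggregate.
Group total = 36 + 208.80 = 244.80.

244.80 tokens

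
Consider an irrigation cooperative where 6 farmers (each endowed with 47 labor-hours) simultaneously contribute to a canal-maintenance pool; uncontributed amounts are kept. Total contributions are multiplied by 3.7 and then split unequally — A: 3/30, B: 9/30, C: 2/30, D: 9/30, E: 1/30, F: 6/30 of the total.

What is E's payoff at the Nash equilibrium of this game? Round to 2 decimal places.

For player j, contributing a unit is worthwhile iff 3.7 × (j's share) ≥ 1, i.e. iff j's share is at least 0.2703.
The shares above 0.2703 belong to B and D, contributing 47 each; the remaining 4 contribute 0. Total contributed: 94.
E keeps 47 and receives 3.7 × 94 × 1/30 = 11.59 from the canal-maintenance pool, for a payoff of 58.59.

58.59 labor-hours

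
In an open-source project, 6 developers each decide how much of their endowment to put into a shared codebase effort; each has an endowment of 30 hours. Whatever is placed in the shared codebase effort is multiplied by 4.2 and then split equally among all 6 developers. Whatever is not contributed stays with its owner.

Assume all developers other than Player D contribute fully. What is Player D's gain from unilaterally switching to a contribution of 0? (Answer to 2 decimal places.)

Switching from a contribution of 30 to 0 lets Player D keep an extra 30 hours, but lowers the shared codebase effort by 30, which costs Player D their own share of that drop: 4.2/6 × 30 = 21.00.
Net gain = 30 − 21.00 = 9.00. The private return per contributed unit (0.7000) is below 1, so free-riding is indeed the best response regardless of what the others do.

9.00 hours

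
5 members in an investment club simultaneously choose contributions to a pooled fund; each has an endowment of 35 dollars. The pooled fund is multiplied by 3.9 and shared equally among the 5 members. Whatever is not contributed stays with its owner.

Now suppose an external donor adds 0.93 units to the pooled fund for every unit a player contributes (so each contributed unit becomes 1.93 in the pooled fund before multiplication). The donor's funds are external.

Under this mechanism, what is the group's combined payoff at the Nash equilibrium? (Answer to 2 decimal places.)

1317.23 dollars

The effective private return per unit is now 3.9 × 1.93 / 5 = 1.5054 > 1, so every player's dominant strategy flips to full contribution.
So the Nash equilibrium is full contribution by all 5; the group earns 3.9 × 1.93 × 175 = 1317.23.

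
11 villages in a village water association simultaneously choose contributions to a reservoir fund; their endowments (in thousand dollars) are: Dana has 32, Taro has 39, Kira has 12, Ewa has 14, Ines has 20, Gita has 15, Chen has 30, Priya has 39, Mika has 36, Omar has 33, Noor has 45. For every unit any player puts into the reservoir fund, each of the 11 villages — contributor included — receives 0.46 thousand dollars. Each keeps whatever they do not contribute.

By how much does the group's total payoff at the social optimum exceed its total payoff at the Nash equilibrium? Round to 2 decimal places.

The private return per contributed unit is 0.46 < 1 for everyone, so the Nash equilibrium is zero contribution and the group total is Σ E_j = 32 + 39 + 12 + 14 + 20 + 15 + 30 + 39 + 36 + 33 + 45 = 315.
Each contributed unit returns 5.060 to the group, so the social optimum is full contribution by everyone: group total = 5.060 × 315 = 1593.90.
Efficiency loss = (5.060 − 1) × 315 = 1278.90.

1278.90 thousand dollars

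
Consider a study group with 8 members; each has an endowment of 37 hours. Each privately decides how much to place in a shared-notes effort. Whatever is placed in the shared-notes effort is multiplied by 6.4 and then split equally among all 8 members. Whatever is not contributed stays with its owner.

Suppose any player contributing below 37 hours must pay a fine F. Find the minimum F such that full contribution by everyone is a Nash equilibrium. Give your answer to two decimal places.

7.40 hours

Given the others contribute fully, the best deviation is to contribute 0 (any partial contribution still incurs the fine and gives up units whose private return 0.8000 is below 1).
Deviating from 37 to 0 saves 37 hours but forfeits the deviator's share of the drop in the shared-notes effort: 6.4/8 × 37 = 29.60.
So the deviation gain is 37 − 29.60 = 7.40, and the fine must be at least 7.40 hours to wipe it out.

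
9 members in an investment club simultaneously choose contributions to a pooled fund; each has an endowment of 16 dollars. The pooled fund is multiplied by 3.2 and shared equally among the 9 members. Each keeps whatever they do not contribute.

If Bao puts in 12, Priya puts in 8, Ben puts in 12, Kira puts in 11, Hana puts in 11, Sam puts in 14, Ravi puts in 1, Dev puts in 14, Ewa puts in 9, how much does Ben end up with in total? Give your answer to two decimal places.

Total contributed: 12 + 8 + 12 + 11 + 11 + 14 + 1 + 14 + 9 = 92.
Each receives 3.2 × 92 / 9 = 32.71 from the pooled fund.
Ben keeps 16 − 12 = 4, so Ben's payoff is 4 + 32.71 = 36.71.

36.71 dollars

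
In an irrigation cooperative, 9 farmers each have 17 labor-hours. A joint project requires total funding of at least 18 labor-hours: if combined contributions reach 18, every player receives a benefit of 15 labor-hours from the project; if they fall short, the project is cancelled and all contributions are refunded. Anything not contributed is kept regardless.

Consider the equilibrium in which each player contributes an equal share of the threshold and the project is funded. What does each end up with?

Equal share of the threshold: 18/9 = 2.
At this profile no one gains by cutting their contribution: any cut drops the total below 18, the project is cancelled, contributions are refunded, and the deviator ends with 17, which is less than 17 − 2 + 15 = 30. Contributing more than 2 just wastes the excess. So contributing exactly 2 is a best response.
Each player's payoff: 17 − 2 + 15 = 30.

30 labor-hours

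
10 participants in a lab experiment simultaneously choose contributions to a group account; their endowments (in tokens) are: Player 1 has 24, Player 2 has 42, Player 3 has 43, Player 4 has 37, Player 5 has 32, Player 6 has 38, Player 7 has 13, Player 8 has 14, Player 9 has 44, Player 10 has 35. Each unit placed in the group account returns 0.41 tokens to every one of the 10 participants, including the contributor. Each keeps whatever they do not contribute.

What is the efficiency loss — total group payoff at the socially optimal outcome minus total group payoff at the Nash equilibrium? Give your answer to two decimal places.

The private return per contributed unit is 0.41 < 1 for everyone, so the Nash equilibrium is zero contribution and the group total is Σ E_j = 24 + 42 + 43 + 37 + 32 + 38 + 13 + 14 + 44 + 35 = 322.
Each contributed unit returns 4.100 to the group, so the social optimum is full contribution by everyone: group total = 4.100 × 322 = 1320.20.
Efficiency loss = (4.100 − 1) × 322 = 998.20.

998.20 tokens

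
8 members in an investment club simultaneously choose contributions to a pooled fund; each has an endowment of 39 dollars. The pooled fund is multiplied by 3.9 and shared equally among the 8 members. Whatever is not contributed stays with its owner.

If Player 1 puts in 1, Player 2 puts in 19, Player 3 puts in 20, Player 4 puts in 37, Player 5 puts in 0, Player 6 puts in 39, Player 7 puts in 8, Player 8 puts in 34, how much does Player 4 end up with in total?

79.03 dollars

Total contributed: 1 + 19 + 20 + 37 + 0 + 39 + 8 + 34 = 158.
Each receives 3.9 × 158 / 8 = 77.03 from the pooled fund.
Player 4 keeps 39 − 37 = 2, so Player 4's payoff is 2 + 77.03 = 79.03.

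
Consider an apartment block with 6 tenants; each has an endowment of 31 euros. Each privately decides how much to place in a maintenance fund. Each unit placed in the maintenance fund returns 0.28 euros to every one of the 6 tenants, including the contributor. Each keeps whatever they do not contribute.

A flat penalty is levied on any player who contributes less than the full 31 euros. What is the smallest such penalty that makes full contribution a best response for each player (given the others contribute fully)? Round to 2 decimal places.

Given the others contribute fully, the best deviation is to contribute 0 (any partial contribution still incurs the fine and gives up units whose private return 0.28 is below 1).
Deviating from 31 to 0 saves 31 euros but forfeits the deviator's share of the drop in the maintenance fund: 0.28 × 31 = 8.68.
So the deviation gain is 31 − 8.68 = 22.32, and the fine must be at least 22.32 euros to wipe it out.

22.32 euros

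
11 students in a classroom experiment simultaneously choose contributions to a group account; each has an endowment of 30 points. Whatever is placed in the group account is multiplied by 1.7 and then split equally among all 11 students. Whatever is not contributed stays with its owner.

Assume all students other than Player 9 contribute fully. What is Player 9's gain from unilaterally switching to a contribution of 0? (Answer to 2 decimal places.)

25.36 points

Switching from a contribution of 30 to 0 lets Player 9 keep an extra 30 points, but lowers the group account by 30, which costs Player 9 their own share of that drop: 1.7/11 × 30 = 4.64.
Net gain = 30 − 4.64 = 25.36. The private return per contributed unit (0.1545) is below 1, so free-riding is indeed the best response regardless of what the others do.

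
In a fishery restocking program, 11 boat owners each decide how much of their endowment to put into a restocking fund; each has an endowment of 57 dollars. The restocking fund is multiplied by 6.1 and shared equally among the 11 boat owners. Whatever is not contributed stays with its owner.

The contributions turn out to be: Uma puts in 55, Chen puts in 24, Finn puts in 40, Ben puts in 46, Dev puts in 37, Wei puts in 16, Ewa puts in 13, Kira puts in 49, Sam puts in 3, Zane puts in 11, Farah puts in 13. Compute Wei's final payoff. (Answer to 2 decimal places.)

211.25 dollars

Total contributed: 55 + 24 + 40 + 46 + 37 + 16 + 13 + 49 + 3 + 11 + 13 = 307.
Each receives 6.1 × 307 / 11 = 170.25 from the restocking fund.
Wei keeps 57 − 16 = 41, so Wei's payoff is 41 + 170.25 = 211.25.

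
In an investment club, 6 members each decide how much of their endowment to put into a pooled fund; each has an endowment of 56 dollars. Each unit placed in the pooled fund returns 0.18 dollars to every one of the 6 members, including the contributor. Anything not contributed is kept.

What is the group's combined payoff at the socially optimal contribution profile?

362.88 dollars

Each contributed unit returns 1.080 to the group as a whole (0.18 to each of 6 players), which exceeds 1, so the social optimum is full contribution: group total = 1.080 × 336 = 362.88.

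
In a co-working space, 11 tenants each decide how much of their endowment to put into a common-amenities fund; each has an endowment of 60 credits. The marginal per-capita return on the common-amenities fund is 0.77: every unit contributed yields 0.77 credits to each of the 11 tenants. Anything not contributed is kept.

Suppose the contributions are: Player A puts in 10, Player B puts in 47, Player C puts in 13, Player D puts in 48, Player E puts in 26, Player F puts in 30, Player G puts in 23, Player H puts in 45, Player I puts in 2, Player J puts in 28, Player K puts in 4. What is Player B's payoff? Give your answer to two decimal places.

225.52 credits

Total contributed: 10 + 47 + 13 + 48 + 26 + 30 + 23 + 45 + 2 + 28 + 4 = 276.
Each receives 0.77 × 276 = 212.52 from the common-amenities fund.
Player B keeps 60 − 47 = 13, so Player B's payoff is 13 + 212.52 = 225.52.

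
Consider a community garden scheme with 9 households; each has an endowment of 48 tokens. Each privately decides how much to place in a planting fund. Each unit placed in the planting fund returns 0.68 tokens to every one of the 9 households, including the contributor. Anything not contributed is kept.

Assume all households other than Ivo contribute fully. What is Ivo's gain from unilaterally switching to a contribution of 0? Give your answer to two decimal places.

15.36 tokens

Switching from a contribution of 48 to 0 lets Ivo keep an extra 48 tokens, but lowers the planting fund by 48, which costs Ivo their own share of that drop: 0.68 × 48 = 32.64.
Net gain = 48 − 32.64 = 15.36. The private return per contributed unit (0.68) is below 1, so free-riding is indeed the best response regardless of what the others do.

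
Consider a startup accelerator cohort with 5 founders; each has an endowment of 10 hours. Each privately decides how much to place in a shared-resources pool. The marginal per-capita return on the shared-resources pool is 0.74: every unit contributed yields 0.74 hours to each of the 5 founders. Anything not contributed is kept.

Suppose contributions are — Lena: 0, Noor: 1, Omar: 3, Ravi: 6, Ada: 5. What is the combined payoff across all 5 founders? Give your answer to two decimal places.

Total contributed: 0 + 1 + 3 + 6 + 5 = 15; total kept: 5 × 10 − 15 = 35.
The shared-resources pool pays out 0.74 × 5 × 15 = 55.50 in aggregate.
Group total = 35 + 55.50 = 90.50.

90.50 hours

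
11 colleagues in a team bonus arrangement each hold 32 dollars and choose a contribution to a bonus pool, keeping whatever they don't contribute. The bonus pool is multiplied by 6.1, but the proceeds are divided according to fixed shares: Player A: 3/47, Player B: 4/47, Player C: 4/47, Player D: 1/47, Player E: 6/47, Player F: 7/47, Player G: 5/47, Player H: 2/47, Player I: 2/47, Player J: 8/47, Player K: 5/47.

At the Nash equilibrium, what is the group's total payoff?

515.20 dollars

Player j's private return per contributed unit is 6.1 × (j's share). Contributing is weakly dominant for j when that share is at least 1/6.1 = 0.1639, and contributing 0 is dominant otherwise.
The only share above 0.1639 is Player J's 8/47, contributing 32; the remaining 10 contribute 0. Total contributed: 32.
The bonus pool pays out 6.1 × 32 = 195.20 in total (split across the unequal shares, but the aggregate is all that matters for the group sum).
The 10 free-riders keep 32 each, adding 320. Group total = 320 + 195.20 = 515.20.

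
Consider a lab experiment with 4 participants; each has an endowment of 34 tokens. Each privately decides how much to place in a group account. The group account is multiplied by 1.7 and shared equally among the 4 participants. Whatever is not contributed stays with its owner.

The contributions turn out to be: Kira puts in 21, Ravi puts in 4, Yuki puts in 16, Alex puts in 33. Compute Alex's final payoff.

32.45 tokens

Total contributed: 21 + 4 + 16 + 33 = 74.
Each receives 1.7 × 74 / 4 = 31.45 from the group account.
Alex keeps 34 − 33 = 1, so Alex's payoff is 1 + 31.45 = 32.45.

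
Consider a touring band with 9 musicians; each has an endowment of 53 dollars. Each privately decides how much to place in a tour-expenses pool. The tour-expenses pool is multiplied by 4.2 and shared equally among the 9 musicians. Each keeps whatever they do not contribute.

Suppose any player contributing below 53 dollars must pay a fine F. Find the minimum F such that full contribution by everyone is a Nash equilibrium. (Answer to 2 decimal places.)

Given the others contribute fully, the best deviation is to contribute 0 (any partial contribution still incurs the fine and gives up units whose private return 0.4667 is below 1).
Deviating from 53 to 0 saves 53 dollars but forfeits the deviator's share of the drop in the tour-expenses pool: 4.2/9 × 53 = 24.73.
So the deviation gain is 53 − 24.73 = 28.27, and the fine must be at least 28.27 dollars to wipe it out.

28.27 dollars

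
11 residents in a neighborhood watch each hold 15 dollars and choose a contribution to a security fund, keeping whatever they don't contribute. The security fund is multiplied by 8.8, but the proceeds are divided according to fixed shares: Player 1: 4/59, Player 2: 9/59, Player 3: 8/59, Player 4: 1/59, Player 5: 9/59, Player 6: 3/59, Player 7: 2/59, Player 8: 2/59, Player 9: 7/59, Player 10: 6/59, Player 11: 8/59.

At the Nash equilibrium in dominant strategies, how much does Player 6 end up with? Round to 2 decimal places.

Each unit j contributes comes back to j as 8.8 × (j's share), so j prefers to contribute only if that share exceeds 1/8.8 = 0.1136; otherwise keeping the unit dominates.
Player 2, Player 3, Player 5, Player 9 and Player 11 are above the threshold, contributing 15 each; the remaining 6 contribute 0. Total contributed: 75.
Player 6 keeps 15 and receives 8.8 × 75 × 3/59 = 33.56 from the security fund, for a payoff of 48.56.

48.56 dollars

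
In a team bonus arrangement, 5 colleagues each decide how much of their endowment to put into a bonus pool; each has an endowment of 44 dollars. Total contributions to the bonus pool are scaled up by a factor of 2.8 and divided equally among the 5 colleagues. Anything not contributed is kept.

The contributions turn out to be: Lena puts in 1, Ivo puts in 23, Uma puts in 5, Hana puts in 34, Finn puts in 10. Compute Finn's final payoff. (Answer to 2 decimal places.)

Total contributed: 1 + 23 + 5 + 34 + 10 = 73.
Each receives 2.8 × 73 / 5 = 40.88 from the bonus pool.
Finn keeps 44 − 10 = 34, so Finn's payoff is 34 + 40.88 = 74.88.

74.88 dollars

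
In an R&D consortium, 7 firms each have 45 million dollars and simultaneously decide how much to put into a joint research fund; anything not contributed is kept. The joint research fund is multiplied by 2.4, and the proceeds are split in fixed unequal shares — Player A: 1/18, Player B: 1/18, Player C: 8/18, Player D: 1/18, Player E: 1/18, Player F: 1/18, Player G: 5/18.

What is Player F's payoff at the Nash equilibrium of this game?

51.00 million dollars

Each unit j contributes comes back to j as 2.4 × (j's share), so j prefers to contribute only if that share exceeds 1/2.4 = 0.4167; otherwise keeping the unit dominates.
Only Player C (8/18) clears that bar, contributing 45; the remaining 6 contribute 0. Total contributed: 45.
Player F keeps 45 and receives 2.4 × 45 × 1/18 = 6.00 from the joint research fund, for a payoff of 51.00.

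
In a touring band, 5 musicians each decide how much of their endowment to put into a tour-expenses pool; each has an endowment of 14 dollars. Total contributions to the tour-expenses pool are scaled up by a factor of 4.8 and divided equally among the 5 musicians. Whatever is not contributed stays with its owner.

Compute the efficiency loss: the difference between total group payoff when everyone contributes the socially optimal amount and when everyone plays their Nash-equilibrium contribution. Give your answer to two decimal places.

Each contributed unit returns 4.8/5 = 0.9600 to its contributor — below 1 — so contributing 0 is dominant for every player. At the Nash equilibrium everyone keeps their 14, and the group total is 5 × 14 = 70.
Each contributed unit returns 4.800 to the group as a whole (0.9600 to each of 5 players), which exceeds 1, so the social optimum is full contribution: group total = 4.800 × 70 = 336.00.
Efficiency loss = 336.00 − 70 = 266.00.

266.00 dollars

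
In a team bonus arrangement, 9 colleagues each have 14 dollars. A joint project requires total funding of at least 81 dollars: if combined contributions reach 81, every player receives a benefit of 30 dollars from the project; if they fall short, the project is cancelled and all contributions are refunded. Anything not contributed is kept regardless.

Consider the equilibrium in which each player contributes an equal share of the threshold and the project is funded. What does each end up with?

35 dollars

Equal share of the threshold: 81/9 = 9.
At this profile no one gains by cutting their contribution: any cut drops the total below 81, the project is cancelled, contributions are refunded, and the deviator ends with 14, which is less than 14 − 9 + 30 = 35. Contributing more than 9 just wastes the excess. So contributing exactly 9 is a best response.
Each player's payoff: 14 − 9 + 30 = 35.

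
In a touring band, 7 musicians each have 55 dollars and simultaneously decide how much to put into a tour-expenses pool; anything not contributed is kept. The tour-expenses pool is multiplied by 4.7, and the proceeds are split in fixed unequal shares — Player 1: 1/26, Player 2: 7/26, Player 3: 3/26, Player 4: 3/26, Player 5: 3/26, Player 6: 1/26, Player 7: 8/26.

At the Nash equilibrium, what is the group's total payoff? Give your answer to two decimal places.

Player j's private return per contributed unit is 4.7 × (j's share). Contributing is weakly dominant for j when that share is at least 1/4.7 = 0.2128, and contributing 0 is dominant otherwise.
The shares above 0.2128 belong to Player 2 and Player 7, contributing 55 each; the remaining 5 contribute 0. Total contributed: 110.
The tour-expenses pool pays out 4.7 × 110 = 517.00 in total (split across the unequal shares, but the aggregate is all that matters for the group sum).
The 5 free-riders keep 55 each, adding 275. Group total = 275 + 517.00 = 792.00.

792.00 dollars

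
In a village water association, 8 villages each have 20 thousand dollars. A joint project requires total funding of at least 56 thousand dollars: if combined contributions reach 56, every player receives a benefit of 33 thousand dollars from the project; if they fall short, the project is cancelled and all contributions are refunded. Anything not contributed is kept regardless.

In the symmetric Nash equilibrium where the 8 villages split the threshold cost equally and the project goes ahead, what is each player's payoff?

Equal share of the threshold: 56/8 = 7.
At this profile no one gains by cutting their contribution: any cut drops the total below 56, the project is cancelled, contributions are refunded, and the deviator ends with 20, which is less than 20 − 7 + 33 = 46. Contributing more than 7 just wastes the excess. So contributing exactly 7 is a best response.
Each player's payoff: 20 − 7 + 33 = 46.

46 thousand dollars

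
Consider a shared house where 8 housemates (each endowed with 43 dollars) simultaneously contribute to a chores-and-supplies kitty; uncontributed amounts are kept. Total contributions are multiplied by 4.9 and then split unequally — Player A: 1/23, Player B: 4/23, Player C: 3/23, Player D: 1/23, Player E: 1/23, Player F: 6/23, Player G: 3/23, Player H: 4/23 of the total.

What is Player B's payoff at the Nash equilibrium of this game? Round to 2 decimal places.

79.64 dollars

Player j's private return per contributed unit is 4.9 × (j's share). Contributing is weakly dominant for j when that share is at least 1/4.9 = 0.2041, and contributing 0 is dominant otherwise.
The only share above 0.2041 is Player F's 6/23, contributing 43; the remaining 7 contribute 0. Total contributed: 43.
Player B keeps 43 and receives 4.9 × 43 × 4/23 = 36.64 from the chores-and-supplies kitty, for a payoff of 79.64.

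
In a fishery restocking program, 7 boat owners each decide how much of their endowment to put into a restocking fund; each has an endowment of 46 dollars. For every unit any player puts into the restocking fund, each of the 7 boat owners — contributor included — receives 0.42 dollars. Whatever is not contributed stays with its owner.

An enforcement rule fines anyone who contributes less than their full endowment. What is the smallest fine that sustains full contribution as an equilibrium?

Given the others contribute fully, the best deviation is to contribute 0 (any partial contribution still incurs the fine and gives up units whose private return 0.42 is below 1).
Deviating from 46 to 0 saves 46 dollars but forfeits the deviator's share of the drop in the restocking fund: 0.42 × 46 = 19.32.
So the deviation gain is 46 − 19.32 = 26.68, and the fine must be at least 26.68 dollars to wipe it out.

26.68 dollars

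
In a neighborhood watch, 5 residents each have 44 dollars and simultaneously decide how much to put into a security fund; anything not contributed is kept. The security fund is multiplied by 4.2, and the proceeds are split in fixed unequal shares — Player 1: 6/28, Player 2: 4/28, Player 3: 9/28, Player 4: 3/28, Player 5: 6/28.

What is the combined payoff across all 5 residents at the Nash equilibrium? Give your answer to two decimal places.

360.80 dollars

Each unit j contributes comes back to j as 4.2 × (j's share), so j prefers to contribute only if that share exceeds 1/4.2 = 0.2381; otherwise keeping the unit dominates.
Player 3 alone (share 9/28) is above the threshold, contributing 44; the remaining 4 contribute 0. Total contributed: 44.
The security fund pays out 4.2 × 44 = 184.80 in total (split across the unequal shares, but the aggregate is all that matters for the group sum).
The 4 free-riders keep 44 each, adding 176. Group total = 176 + 184.80 = 360.80.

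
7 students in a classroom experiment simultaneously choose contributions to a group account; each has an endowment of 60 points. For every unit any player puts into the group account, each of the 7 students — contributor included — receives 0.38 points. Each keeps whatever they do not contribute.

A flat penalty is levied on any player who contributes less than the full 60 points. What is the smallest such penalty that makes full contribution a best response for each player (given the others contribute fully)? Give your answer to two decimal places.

Given the others contribute fully, the best deviation is to contribute 0 (any partial contribution still incurs the fine and gives up units whose private return 0.38 is below 1).
Deviating from 60 to 0 saves 60 points but forfeits the deviator's share of the drop in the group account: 0.38 × 60 = 22.80.
So the deviation gain is 60 − 22.80 = 37.20, and the fine must be at least 37.20 points to wipe it out.

37.20 points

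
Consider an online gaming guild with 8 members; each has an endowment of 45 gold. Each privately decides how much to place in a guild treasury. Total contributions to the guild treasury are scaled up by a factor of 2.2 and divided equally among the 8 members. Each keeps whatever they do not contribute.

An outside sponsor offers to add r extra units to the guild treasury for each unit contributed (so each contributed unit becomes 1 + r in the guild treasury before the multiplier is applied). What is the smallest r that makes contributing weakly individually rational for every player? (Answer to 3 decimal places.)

With matching at rate r, one contributed unit becomes (1 + r) in the guild treasury and returns 2.2 × (1 + r) / 8 to the contributor.
Setting this equal to 1: 1 + r = 8/2.2 = 3.6364.
So the minimum matching rate is r = 3.6364 − 1 = 2.636.

2.636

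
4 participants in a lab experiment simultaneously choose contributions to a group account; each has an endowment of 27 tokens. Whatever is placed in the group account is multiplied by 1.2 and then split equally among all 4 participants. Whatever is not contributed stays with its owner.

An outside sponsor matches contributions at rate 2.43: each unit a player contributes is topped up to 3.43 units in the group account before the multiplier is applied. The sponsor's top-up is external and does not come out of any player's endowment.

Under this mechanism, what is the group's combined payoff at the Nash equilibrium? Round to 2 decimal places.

444.53 tokens

The effective private return per unit is now 1.2 × 3.43 / 4 = 1.0290 > 1, so every player's dominant strategy flips to full contribution.
So the Nash equilibrium is full contribution by all 4; the group earns 1.2 × 3.43 × 108 = 444.53.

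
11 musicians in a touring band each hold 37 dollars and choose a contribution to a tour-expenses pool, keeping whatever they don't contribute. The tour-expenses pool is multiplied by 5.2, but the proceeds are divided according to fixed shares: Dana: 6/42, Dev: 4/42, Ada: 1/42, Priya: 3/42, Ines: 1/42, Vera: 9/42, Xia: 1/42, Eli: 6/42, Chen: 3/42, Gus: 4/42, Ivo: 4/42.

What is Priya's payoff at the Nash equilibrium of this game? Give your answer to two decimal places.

50.74 dollars

A player with share s gets back 5.2·s per unit contributed, so full contribution is dominant for anyone with s > 1/5.2 = 0.1923 and zero contribution is dominant for anyone below.
Vera alone (share 9/42) is above the threshold, contributing 37; the remaining 10 contribute 0. Total contributed: 37.
Priya keeps 37 and receives 5.2 × 37 × 3/42 = 13.74 from the tour-expenses pool, for a payoff of 50.74.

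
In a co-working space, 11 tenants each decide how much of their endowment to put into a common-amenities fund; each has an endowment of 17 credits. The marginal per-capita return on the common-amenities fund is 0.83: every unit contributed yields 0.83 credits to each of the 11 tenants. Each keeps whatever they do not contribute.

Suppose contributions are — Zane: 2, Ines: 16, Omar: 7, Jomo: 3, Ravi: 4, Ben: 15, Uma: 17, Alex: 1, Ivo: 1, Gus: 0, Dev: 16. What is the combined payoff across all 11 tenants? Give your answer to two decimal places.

Total contributed: 2 + 16 + 7 + 3 + 4 + 15 + 17 + 1 + 1 + 0 + 16 = 82; total kept: 11 × 17 − 82 = 105.
The common-amenities fund pays out 0.83 × 11 × 82 = 748.66 in aggregate.
Group total = 105 + 748.66 = 853.66.

853.66 credits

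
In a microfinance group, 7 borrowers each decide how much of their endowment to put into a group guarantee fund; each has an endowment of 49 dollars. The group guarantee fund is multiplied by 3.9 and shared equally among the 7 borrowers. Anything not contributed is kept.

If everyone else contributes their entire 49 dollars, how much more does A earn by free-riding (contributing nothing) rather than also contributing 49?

21.70 dollars

Switching from a contribution of 49 to 0 lets A keep an extra 49 dollars, but lowers the group guarantee fund by 49, which costs A their own share of that drop: 3.9/7 × 49 = 27.30.
Net gain = 49 − 27.30 = 21.70. The private return per contributed unit (0.5571) is below 1, so free-riding is indeed the best response regardless of what the others do.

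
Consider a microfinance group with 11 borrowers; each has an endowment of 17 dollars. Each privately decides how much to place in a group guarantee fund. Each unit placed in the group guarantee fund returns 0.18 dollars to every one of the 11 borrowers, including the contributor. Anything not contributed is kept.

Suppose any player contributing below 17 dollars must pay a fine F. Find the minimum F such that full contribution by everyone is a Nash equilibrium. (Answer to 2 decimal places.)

13.94 dollars

Given the others contribute fully, the best deviation is to contribute 0 (any partial contribution still incurs the fine and gives up units whose private return 0.18 is below 1).
Deviating from 17 to 0 saves 17 dollars but forfeits the deviator's share of the drop in the group guarantee fund: 0.18 × 17 = 3.06.
So the deviation gain is 17 − 3.06 = 13.94, and the fine must be at least 13.94 dollars to wipe it out.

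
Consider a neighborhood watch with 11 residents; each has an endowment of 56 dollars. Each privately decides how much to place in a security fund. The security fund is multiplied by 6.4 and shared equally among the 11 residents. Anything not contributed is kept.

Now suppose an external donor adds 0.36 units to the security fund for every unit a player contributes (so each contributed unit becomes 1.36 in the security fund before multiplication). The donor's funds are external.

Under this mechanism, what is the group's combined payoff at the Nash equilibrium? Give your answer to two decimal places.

Even with the mechanism, each unit contributed returns only 6.4 × 1.36 / 11 = 0.7913 per unit of net cost, so contributing nothing is still dominant.
At the Nash equilibrium no one contributes; group total payoff = 11 × 56 = 616.

616.00 dollars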